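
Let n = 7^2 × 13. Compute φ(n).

φ(7^2) = 7^2 − 7^1 = 49 − 7 = 42.
φ(13) = 13 − 1 = 12.
φ(637) = 42 × 12 = 504.

504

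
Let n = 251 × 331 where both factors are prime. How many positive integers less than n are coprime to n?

82500

φ(251) = 251 − 1 = 250.
φ(331) = 331 − 1 = 330.
Multiply: 250 · 330 = 82500.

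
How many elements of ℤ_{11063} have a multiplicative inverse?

Factor 11063: 11063 = 13 · 23 · 37.
φ(13) = 13 − 1 = 12.
φ(23) = 23 − 1 = 22.
φ(37) = 37 − 1 = 36.
Multiply: 12 · 22 · 36 = 9504.

9504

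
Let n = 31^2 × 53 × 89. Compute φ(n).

φ(31^2) = 31^2 − 31^1 = 961 − 31 = 930.
φ(53) = 53 − 1 = 52.
φ(89) = 89 − 1 = 88.
Multiply: 930 · 52 · 88 = 4255680.

4255680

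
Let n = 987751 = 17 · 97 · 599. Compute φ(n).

φ(17) = 17 − 1 = 16.
φ(97) = 97 − 1 = 96.
φ(599) = 599 − 1 = 598.
φ(987751) = 16 × 96 × 598 = 918528.

918528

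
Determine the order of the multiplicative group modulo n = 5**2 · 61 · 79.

φ(5^2) = 5^1·(5−1) = 5·4 = 20.
φ(61) = 61 − 1 = 60.
φ(79) = 79 − 1 = 78.
Multiply: 20 · 60 · 78 = 93600.

93600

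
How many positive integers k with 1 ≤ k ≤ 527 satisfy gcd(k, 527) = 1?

Prime factorization: 527 = 17 · 31.
φ(527) = 527 · (1 − 1/17) · (1 − 1/31)
       = 527 · 480/527 = 480.

480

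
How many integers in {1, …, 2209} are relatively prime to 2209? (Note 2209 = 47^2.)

φ(47^2) = 47^2 − 47^1 = 2209 − 47 = 2162.

2162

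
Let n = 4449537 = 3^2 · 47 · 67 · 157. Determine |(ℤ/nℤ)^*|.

φ(3^2) = 3^1·(3−1) = 3·2 = 6.
φ(47) = 47 − 1 = 46.
φ(67) = 67 − 1 = 66.
φ(157) = 157 − 1 = 156.
Since φ is multiplicative, φ(4449537) = 6 · 46 · 66 · 156 = 2841696.

2841696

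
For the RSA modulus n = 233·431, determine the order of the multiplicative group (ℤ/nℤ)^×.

99760

For distinct primes, φ(pq) = (p−1)(q−1) = 232 × 430 = 99760.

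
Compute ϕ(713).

660

713 = 23 * 31.
φ(713) = 713 · (1 − 1/23) · (1 − 1/31)
       = 713 · 660/713 = 660.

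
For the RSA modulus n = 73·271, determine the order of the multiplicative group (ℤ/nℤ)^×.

φ(19783) = 19783 · (1 − 1/73) · (1 − 1/271)
       = 19783 · 19440/19783 = 19440.

19440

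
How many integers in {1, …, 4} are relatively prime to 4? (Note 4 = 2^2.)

2

φ(4) = 4 · (1 − 1/2)
       = 4 · 1/2 = 2.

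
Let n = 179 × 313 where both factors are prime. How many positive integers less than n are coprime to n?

φ(n) = (p − 1)(q − 1) = (179−1)(313−1) = 178·312 = 55536.

55536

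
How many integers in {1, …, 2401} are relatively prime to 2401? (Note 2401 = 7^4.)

φ(7^4) = 7^4 − 7^3 = 2401 − 343 = 2058.

2058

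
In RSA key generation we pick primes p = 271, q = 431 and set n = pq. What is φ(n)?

116100

φ(271) = 271 − 1 = 270.
φ(431) = 431 − 1 = 430.
Multiply: 270 · 430 = 116100.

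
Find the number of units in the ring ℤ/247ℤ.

Prime factorization: 247 = 13 × 19.
φ(247) = 247 · (1 − 1/13) · (1 − 1/19)
       = 247 · 216/247 = 216.

216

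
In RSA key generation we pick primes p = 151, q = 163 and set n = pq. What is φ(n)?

φ(24613) = 24613 · (1 − 1/151) · (1 − 1/163)
       = 24613 · 24300/24613 = 24300.

24300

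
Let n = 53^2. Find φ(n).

φ(2809) = 2809 · (1 − 1/53)
       = 2809 · 52/53 = 2756.

2756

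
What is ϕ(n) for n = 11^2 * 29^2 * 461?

φ(11^2) = 11^1·(11−1) = 11·10 = 110.
φ(29^2) = 29^2 − 29^1 = 841 − 29 = 812.
φ(461) = 461 − 1 = 460.
Since φ is multiplicative, φ(46911821) = 110 · 812 · 460 = 41087200.

41087200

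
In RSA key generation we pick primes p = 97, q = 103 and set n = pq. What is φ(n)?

9792

φ(n) = (p − 1)(q − 1) = (97−1)(103−1) = 96·102 = 9792.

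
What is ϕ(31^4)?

893730

φ(923521) = 923521 · (1 − 1/31)
       = 923521 · 30/31 = 893730.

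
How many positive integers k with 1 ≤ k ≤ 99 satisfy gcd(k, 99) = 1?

Factor 99: 99 = 3^2 * 11.
φ(99) = 99 · (1 − 1/3) · (1 − 1/11)
       = 99 · 20/33 = 60.

60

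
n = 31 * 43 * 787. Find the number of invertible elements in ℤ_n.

990360

φ(31) = 31 − 1 = 30.
φ(43) = 43 − 1 = 42.
φ(787) = 787 − 1 = 786.
Since φ is multiplicative, φ(1049071) = 30 · 42 · 786 = 990360.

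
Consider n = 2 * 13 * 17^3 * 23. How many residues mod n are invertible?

φ(2) = 2 − 1 = 1.
φ(13) = 13 − 1 = 12.
φ(17^3) = 17^3 − 17^2 = 4913 − 289 = 4624.
φ(23) = 23 − 1 = 22.
Since φ is multiplicative, φ(2937974) = 1 · 12 · 4624 · 22 = 1220736.

1220736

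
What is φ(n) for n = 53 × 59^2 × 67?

φ(12361031) = 12361031 · (1 − 1/53) · (1 − 1/59) · (1 − 1/67)
       = 12361031 · 199056/209509 = 11744304.

11744304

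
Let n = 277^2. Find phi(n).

φ(76729) = 76729 · (1 − 1/277)
       = 76729 · 276/277 = 76452.

76452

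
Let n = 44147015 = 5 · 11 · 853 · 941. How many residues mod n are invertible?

φ(44147015) = 44147015 · (1 − 1/5) · (1 − 1/11) · (1 − 1/853) · (1 − 1/941)
       = 44147015 · 32035200/44147015 = 32035200.

32035200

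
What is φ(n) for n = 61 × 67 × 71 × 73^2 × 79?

φ(122161905407) = 122161905407 · (1 − 1/61) · (1 − 1/67) · (1 − 1/71) · (1 − 1/73) · (1 − 1/79)
       = 122161905407 · 1556755200/1673450759 = 113643129600.

113643129600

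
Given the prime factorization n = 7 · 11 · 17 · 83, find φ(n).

φ(7) = 7 − 1 = 6.
φ(11) = 11 − 1 = 10.
φ(17) = 17 − 1 = 16.
φ(83) = 83 − 1 = 82.
Since φ is multiplicative, φ(108647) = 6 · 10 · 16 · 82 = 78720.

78720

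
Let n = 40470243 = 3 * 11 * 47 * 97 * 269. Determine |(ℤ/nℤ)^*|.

23669760

φ(40470243) = 40470243 · (1 − 1/3) · (1 − 1/11) · (1 − 1/47) · (1 − 1/97) · (1 − 1/269)
       = 40470243 · 23669760/40470243 = 23669760.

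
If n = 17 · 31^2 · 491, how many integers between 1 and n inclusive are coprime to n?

7291200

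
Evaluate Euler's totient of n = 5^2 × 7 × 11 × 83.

φ(159775) = 159775 · (1 − 1/5) · (1 − 1/7) · (1 − 1/11) · (1 − 1/83)
       = 159775 · 19680/31955 = 98400.

98400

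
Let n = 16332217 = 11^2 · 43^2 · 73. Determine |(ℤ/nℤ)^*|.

14303520

φ(16332217) = 16332217 · (1 − 1/11) · (1 − 1/43) · (1 − 1/73)
       = 16332217 · 30240/34529 = 14303520.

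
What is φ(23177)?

17640

23177 = 7**2 · 11 · 43.
φ(23177) = 23177 · (1 − 1/7) · (1 − 1/11) · (1 − 1/43)
       = 23177 · 2520/3311 = 17640.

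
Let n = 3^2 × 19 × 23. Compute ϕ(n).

2376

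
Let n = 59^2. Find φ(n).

3422

φ(3481) = 3481 · (1 − 1/59)
       = 3481 · 58/59 = 3422.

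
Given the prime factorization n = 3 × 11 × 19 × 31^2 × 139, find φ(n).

46202400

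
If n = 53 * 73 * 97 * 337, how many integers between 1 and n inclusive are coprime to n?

120766464

φ(53) = 53 − 1 = 52.
φ(73) = 73 − 1 = 72.
φ(97) = 97 − 1 = 96.
φ(337) = 337 − 1 = 336.
Multiply: 52 · 72 · 96 · 336 = 120766464.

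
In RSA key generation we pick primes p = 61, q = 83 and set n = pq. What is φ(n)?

4920

φ(pq) = (p−1)(q−1) = 60 · 82 = 4920.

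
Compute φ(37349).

32448

37349 = 13^3 * 17.
φ(13^3) = 13^3 − 13^2 = 2197 − 169 = 2028.
φ(17) = 17 − 1 = 16.
φ(37349) = 2028 × 16 = 32448.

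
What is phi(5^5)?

φ(3125) = 3125 · (1 − 1/5)
       = 3125 · 4/5 = 2500.

2500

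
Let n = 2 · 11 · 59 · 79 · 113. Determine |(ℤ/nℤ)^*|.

φ(11587246) = 11587246 · (1 − 1/2) · (1 − 1/11) · (1 − 1/59) · (1 − 1/79) · (1 − 1/113)
       = 11587246 · 5066880/11587246 = 5066880.

5066880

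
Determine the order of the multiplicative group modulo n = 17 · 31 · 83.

φ(17) = 17 − 1 = 16.
φ(31) = 31 − 1 = 30.
φ(83) = 83 − 1 = 82.
Multiply: 16 · 30 · 82 = 39360.

39360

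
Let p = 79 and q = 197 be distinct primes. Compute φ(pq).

15288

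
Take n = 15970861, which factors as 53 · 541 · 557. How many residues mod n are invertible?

15612480

φ(15970861) = 15970861 · (1 − 1/53) · (1 − 1/541) · (1 − 1/557)
       = 15970861 · 15612480/15970861 = 15612480.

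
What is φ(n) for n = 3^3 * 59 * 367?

382104

φ(584631) = 584631 · (1 − 1/3) · (1 − 1/59) · (1 − 1/367)
       = 584631 · 42456/64959 = 382104.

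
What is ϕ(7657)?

6480

Prime factorization: 7657 = 13 · 19 · 31.
φ(7657) = 7657 · (1 − 1/13) · (1 − 1/19) · (1 − 1/31)
       = 7657 · 6480/7657 = 6480.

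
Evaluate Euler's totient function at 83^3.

564898

φ(571787) = 571787 · (1 − 1/83)
       = 571787 · 82/83 = 564898.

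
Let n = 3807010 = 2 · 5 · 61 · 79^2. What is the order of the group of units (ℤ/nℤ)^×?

φ(3807010) = 3807010 · (1 − 1/2) · (1 − 1/5) · (1 − 1/61) · (1 − 1/79)
       = 3807010 · 18720/48190 = 1478880.

1478880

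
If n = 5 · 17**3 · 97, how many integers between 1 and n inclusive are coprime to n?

φ(2382805) = 2382805 · (1 − 1/5) · (1 − 1/17) · (1 − 1/97)
       = 2382805 · 6144/8245 = 1775616.

1775616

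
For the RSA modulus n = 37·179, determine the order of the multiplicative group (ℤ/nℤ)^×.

φ(6623) = 6623 · (1 − 1/37) · (1 − 1/179)
       = 6623 · 6408/6623 = 6408.

6408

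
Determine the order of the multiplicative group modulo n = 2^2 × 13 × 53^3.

φ(7741604) = 7741604 · (1 − 1/2) · (1 − 1/13) · (1 − 1/53)
       = 7741604 · 624/1378 = 3505632.

3505632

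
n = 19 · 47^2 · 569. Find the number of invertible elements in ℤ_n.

22104288

φ(23881499) = 23881499 · (1 − 1/19) · (1 − 1/47) · (1 − 1/569)
       = 23881499 · 470304/508117 = 22104288.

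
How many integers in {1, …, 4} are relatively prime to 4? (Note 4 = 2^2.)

2

φ(2^2) = 2^1·(2−1) = 2·1 = 2.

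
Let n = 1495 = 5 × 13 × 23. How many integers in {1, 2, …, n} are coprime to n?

1056

φ(5) = 5 − 1 = 4.
φ(13) = 13 − 1 = 12.
φ(23) = 23 − 1 = 22.
φ(1495) = 4 × 12 × 22 = 1056.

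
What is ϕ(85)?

Factor 85: 85 = 5 · 17.
φ(85) = 85 · (1 − 1/5) · (1 − 1/17)
       = 85 · 64/85 = 64.

64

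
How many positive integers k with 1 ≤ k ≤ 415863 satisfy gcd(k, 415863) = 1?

221760

415863 = 3^2 × 7^2 × 23 × 41.
φ(3^2) = 3^2 − 3^1 = 9 − 3 = 6.
φ(7^2) = 7^1·(7−1) = 7·6 = 42.
φ(23) = 23 − 1 = 22.
φ(41) = 41 − 1 = 40.
φ(415863) = 6 × 42 × 22 × 40 = 221760.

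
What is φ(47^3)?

101614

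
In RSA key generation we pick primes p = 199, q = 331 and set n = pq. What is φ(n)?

65340

φ(65869) = 65869 · (1 − 1/199) · (1 − 1/331)
       = 65869 · 65340/65869 = 65340.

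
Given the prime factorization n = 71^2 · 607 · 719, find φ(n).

φ(71^2) = 71^1·(71−1) = 71·70 = 4970.
φ(607) = 607 − 1 = 606.
φ(719) = 719 − 1 = 718.
φ(2200058753) = 4970 × 606 × 718 = 2162486760.

2162486760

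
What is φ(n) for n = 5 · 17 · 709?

φ(5) = 5 − 1 = 4.
φ(17) = 17 − 1 = 16.
φ(709) = 709 − 1 = 708.
Since φ is multiplicative, φ(60265) = 4 · 16 · 708 = 45312.

45312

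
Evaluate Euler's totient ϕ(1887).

1152

First factor: 1887 = 3 * 17 * 37.
φ(1887) = 1887 · (1 − 1/3) · (1 − 1/17) · (1 − 1/37)
       = 1887 · 1152/1887 = 1152.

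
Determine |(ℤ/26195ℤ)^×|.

26195 = 5 · 13^2 · 31.
φ(5) = 5 − 1 = 4.
φ(13^2) = 13^2 − 13^1 = 169 − 13 = 156.
φ(31) = 31 − 1 = 30.
φ(26195) = 4 × 156 × 30 = 18720.

18720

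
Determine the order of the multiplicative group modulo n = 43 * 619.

φ(43) = 43 − 1 = 42.
φ(619) = 619 − 1 = 618.
Multiply: 42 · 618 = 25956.

25956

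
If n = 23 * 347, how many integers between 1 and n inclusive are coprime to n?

φ(23) = 23 − 1 = 22.
φ(347) = 347 − 1 = 346.
φ(7981) = 22 × 346 = 7612.

7612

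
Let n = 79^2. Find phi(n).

φ(6241) = 6241 · (1 − 1/79)
       = 6241 · 78/79 = 6162.

6162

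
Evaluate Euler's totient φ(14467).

12672

Factor 14467: 14467 = 17 · 23 · 37.
φ(17) = 17 − 1 = 16.
φ(23) = 23 − 1 = 22.
φ(37) = 37 − 1 = 36.
Since φ is multiplicative, φ(14467) = 16 · 22 · 36 = 12672.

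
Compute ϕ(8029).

6480

Prime factorization: 8029 = 7 × 31 × 37.
φ(8029) = 8029 · (1 − 1/7) · (1 − 1/31) · (1 − 1/37)
       = 8029 · 6480/8029 = 6480.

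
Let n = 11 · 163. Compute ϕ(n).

φ(1793) = 1793 · (1 − 1/11) · (1 − 1/163)
       = 1793 · 1620/1793 = 1620.

1620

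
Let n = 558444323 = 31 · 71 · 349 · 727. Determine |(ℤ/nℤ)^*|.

φ(558444323) = 558444323 · (1 − 1/31) · (1 − 1/71) · (1 − 1/349) · (1 − 1/727)
       = 558444323 · 530560800/558444323 = 530560800.

530560800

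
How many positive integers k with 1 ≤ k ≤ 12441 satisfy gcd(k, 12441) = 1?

6720

12441 = 3 · 11 · 13 · 29.
φ(3) = 3 − 1 = 2.
φ(11) = 11 − 1 = 10.
φ(13) = 13 − 1 = 12.
φ(29) = 29 − 1 = 28.
Since φ is multiplicative, φ(12441) = 2 · 10 · 12 · 28 = 6720.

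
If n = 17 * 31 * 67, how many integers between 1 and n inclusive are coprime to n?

φ(35309) = 35309 · (1 − 1/17) · (1 − 1/31) · (1 − 1/67)
       = 35309 · 31680/35309 = 31680.

31680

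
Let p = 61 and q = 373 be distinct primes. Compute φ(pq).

22320

For distinct primes, φ(pq) = (p−1)(q−1) = 60 × 372 = 22320.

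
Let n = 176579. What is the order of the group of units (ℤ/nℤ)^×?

150144

Factor 176579: 176579 = 13 · 17**2 · 47.
φ(13) = 13 − 1 = 12.
φ(17^2) = 17^1·(17−1) = 17·16 = 272.
φ(47) = 47 − 1 = 46.
φ(176579) = 12 × 272 × 46 = 150144.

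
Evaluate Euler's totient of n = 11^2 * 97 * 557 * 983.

φ(6426371347) = 6426371347 · (1 − 1/11) · (1 − 1/97) · (1 − 1/557) · (1 − 1/983)
       = 6426371347 · 524152320/584215577 = 5765675520.

5765675520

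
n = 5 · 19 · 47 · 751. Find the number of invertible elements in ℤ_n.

φ(5) = 5 − 1 = 4.
φ(19) = 19 − 1 = 18.
φ(47) = 47 − 1 = 46.
φ(751) = 751 − 1 = 750.
Multiply: 4 · 18 · 46 · 750 = 2484000.

2484000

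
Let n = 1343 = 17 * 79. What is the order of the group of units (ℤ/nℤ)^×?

1248

φ(17) = 17 − 1 = 16.
φ(79) = 79 − 1 = 78.
Multiply: 16 · 78 = 1248.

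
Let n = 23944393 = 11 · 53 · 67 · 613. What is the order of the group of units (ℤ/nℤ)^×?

21003840

φ(11) = 11 − 1 = 10.
φ(53) = 53 − 1 = 52.
φ(67) = 67 − 1 = 66.
φ(613) = 613 − 1 = 612.
Multiply: 10 · 52 · 66 · 612 = 21003840.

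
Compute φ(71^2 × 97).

φ(71^2) = 71^1·(71−1) = 71·70 = 4970.
φ(97) = 97 − 1 = 96.
Multiply: 4970 · 96 = 477120.

477120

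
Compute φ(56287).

First factor: 56287 = 7 * 11 * 17 * 43.
φ(56287) = 56287 · (1 − 1/7) · (1 − 1/11) · (1 − 1/17) · (1 − 1/43)
       = 56287 · 40320/56287 = 40320.

40320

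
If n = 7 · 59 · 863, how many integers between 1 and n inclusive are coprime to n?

φ(7) = 7 − 1 = 6.
φ(59) = 59 − 1 = 58.
φ(863) = 863 − 1 = 862.
φ(356419) = 6 × 58 × 862 = 299976.

299976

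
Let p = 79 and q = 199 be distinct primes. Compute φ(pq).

For distinct primes, φ(pq) = (p−1)(q−1) = 78 × 198 = 15444.

15444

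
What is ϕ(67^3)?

φ(300763) = 300763 · (1 − 1/67)
       = 300763 · 66/67 = 296274.

296274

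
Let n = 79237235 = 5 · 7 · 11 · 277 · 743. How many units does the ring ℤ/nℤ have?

49150080

φ(5) = 5 − 1 = 4.
φ(7) = 7 − 1 = 6.
φ(11) = 11 − 1 = 10.
φ(277) = 277 − 1 = 276.
φ(743) = 743 − 1 = 742.
Since φ is multiplicative, φ(79237235) = 4 · 6 · 10 · 276 · 742 = 49150080.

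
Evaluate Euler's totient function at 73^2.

5256

φ(73^2) = 73^2 − 73^1 = 5329 − 73 = 5256.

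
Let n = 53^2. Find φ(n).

2756

φ(2809) = 2809 · (1 − 1/53)
       = 2809 · 52/53 = 2756.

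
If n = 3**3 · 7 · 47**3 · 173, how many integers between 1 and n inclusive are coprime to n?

1887581664

φ(3^3) = 3^2·(3−1) = 9·2 = 18.
φ(7) = 7 − 1 = 6.
φ(47^3) = 47^3 − 47^2 = 103823 − 2209 = 101614.
φ(173) = 173 − 1 = 172.
φ(3394700631) = 18 × 6 × 101614 × 172 = 1887581664.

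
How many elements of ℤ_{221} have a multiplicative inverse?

192

221 = 13 · 17.
φ(13) = 13 − 1 = 12.
φ(17) = 17 − 1 = 16.
Since φ is multiplicative, φ(221) = 12 · 16 = 192.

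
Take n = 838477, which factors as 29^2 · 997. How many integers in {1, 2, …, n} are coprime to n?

808752

φ(29^2) = 29^1·(29−1) = 29·28 = 812.
φ(997) = 997 − 1 = 996.
Multiply: 812 · 996 = 808752.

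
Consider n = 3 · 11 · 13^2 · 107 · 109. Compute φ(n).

φ(3) = 3 − 1 = 2.
φ(11) = 11 − 1 = 10.
φ(13^2) = 13^1·(13−1) = 13·12 = 156.
φ(107) = 107 − 1 = 106.
φ(109) = 109 − 1 = 108.
Multiply: 2 · 10 · 156 · 106 · 108 = 35717760.

35717760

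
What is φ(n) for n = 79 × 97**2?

φ(79) = 79 − 1 = 78.
φ(97^2) = 97^2 − 97^1 = 9409 − 97 = 9312.
φ(743311) = 78 × 9312 = 726336.

726336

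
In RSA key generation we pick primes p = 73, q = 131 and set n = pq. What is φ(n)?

9360

φ(n) = (p − 1)(q − 1) = (73−1)(131−1) = 72·130 = 9360.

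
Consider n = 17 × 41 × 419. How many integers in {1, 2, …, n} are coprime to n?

φ(17) = 17 − 1 = 16.
φ(41) = 41 − 1 = 40.
φ(419) = 419 − 1 = 418.
φ(292043) = 16 × 40 × 418 = 267520.

267520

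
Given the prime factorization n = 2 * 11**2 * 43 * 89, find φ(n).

φ(2) = 2 − 1 = 1.
φ(11^2) = 11^1·(11−1) = 11·10 = 110.
φ(43) = 43 − 1 = 42.
φ(89) = 89 − 1 = 88.
Multiply: 1 · 110 · 42 · 88 = 406560.

406560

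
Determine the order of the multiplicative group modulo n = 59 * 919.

φ(59) = 59 − 1 = 58.
φ(919) = 919 − 1 = 918.
φ(54221) = 58 × 918 = 53244.

53244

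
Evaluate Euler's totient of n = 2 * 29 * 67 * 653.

φ(2) = 2 − 1 = 1.
φ(29) = 29 − 1 = 28.
φ(67) = 67 − 1 = 66.
φ(653) = 653 − 1 = 652.
φ(2537558) = 1 × 28 × 66 × 652 = 1204896.

1204896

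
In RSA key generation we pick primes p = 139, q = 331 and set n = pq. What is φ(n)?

45540

φ(139) = 139 − 1 = 138.
φ(331) = 331 − 1 = 330.
Since φ is multiplicative, φ(46009) = 138 · 330 = 45540.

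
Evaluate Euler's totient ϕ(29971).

First factor: 29971 = 17 × 41 × 43.
φ(29971) = 29971 · (1 − 1/17) · (1 − 1/41) · (1 − 1/43)
       = 29971 · 26880/29971 = 26880.

26880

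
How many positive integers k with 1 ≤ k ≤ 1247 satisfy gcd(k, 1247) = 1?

Prime factorization: 1247 = 29 · 43.
φ(1247) = 1247 · (1 − 1/29) · (1 − 1/43)
       = 1247 · 1176/1247 = 1176.

1176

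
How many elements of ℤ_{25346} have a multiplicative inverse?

11088

Prime factorization: 25346 = 2 * 19 * 23 * 29.
φ(25346) = 25346 · (1 − 1/2) · (1 − 1/19) · (1 − 1/23) · (1 − 1/29)
       = 25346 · 11088/25346 = 11088.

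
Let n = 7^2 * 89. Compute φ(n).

3696

φ(7^2) = 7^2 − 7^1 = 49 − 7 = 42.
φ(89) = 89 − 1 = 88.
Since φ is multiplicative, φ(4361) = 42 · 88 = 3696.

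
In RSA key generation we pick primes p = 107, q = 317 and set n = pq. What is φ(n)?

φ(33919) = 33919 · (1 − 1/107) · (1 − 1/317)
       = 33919 · 33496/33919 = 33496.

33496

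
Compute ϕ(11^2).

110

φ(11^2) = 11^2 − 11^1 = 121 − 11 = 110.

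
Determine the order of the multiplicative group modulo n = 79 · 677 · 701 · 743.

27386923200

φ(79) = 79 − 1 = 78.
φ(677) = 677 − 1 = 676.
φ(701) = 701 − 1 = 700.
φ(743) = 743 − 1 = 742.
φ(27856246169) = 78 × 676 × 700 × 742 = 27386923200.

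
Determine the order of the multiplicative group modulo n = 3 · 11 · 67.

φ(2211) = 2211 · (1 − 1/3) · (1 − 1/11) · (1 − 1/67)
       = 2211 · 1320/2211 = 1320.

1320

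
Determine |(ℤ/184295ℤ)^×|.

134400

Prime factorization: 184295 = 5 * 29 * 31 * 41.
φ(5) = 5 − 1 = 4.
φ(29) = 29 − 1 = 28.
φ(31) = 31 − 1 = 30.
φ(41) = 41 − 1 = 40.
φ(184295) = 4 × 28 × 30 × 40 = 134400.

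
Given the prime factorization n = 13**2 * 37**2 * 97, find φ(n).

19948032

φ(22442017) = 22442017 · (1 − 1/13) · (1 − 1/37) · (1 − 1/97)
       = 22442017 · 41472/46657 = 19948032.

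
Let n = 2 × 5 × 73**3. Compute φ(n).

φ(2) = 2 − 1 = 1.
φ(5) = 5 − 1 = 4.
φ(73^3) = 73^3 − 73^2 = 389017 − 5329 = 383688.
φ(3890170) = 1 × 4 × 383688 = 1534752.

1534752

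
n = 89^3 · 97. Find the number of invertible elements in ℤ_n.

φ(89^3) = 89^2·(89−1) = 7921·88 = 697048.
φ(97) = 97 − 1 = 96.
φ(68381993) = 697048 × 96 = 66916608.

66916608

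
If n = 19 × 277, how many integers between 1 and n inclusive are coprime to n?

φ(19) = 19 − 1 = 18.
φ(277) = 277 − 1 = 276.
Since φ is multiplicative, φ(5263) = 18 · 276 = 4968.

4968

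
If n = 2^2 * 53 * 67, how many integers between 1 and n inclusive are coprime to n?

φ(14204) = 14204 · (1 − 1/2) · (1 − 1/53) · (1 − 1/67)
       = 14204 · 3432/7102 = 6864.

6864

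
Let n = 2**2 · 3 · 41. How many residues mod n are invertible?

160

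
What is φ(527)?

480

527 = 17 · 31.
φ(527) = 527 · (1 − 1/17) · (1 − 1/31)
       = 527 · 480/527 = 480.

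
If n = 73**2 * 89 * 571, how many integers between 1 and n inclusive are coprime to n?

φ(270814451) = 270814451 · (1 − 1/73) · (1 − 1/89) · (1 − 1/571)
       = 270814451 · 3611520/3709787 = 263640960.

263640960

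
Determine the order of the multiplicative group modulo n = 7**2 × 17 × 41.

26880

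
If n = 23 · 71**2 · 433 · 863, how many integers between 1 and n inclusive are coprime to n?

φ(23) = 23 − 1 = 22.
φ(71^2) = 71^2 − 71^1 = 5041 − 71 = 4970.
φ(433) = 433 − 1 = 432.
φ(863) = 863 − 1 = 862.
Multiply: 22 · 4970 · 432 · 862 = 40716466560.

40716466560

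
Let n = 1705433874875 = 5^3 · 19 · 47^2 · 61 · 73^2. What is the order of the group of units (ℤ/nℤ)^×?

φ(5^3) = 5^3 − 5^2 = 125 − 25 = 100.
φ(19) = 19 − 1 = 18.
φ(47^2) = 47^2 − 47^1 = 2209 − 47 = 2162.
φ(61) = 61 − 1 = 60.
φ(73^2) = 73^2 − 73^1 = 5329 − 73 = 5256.
Multiply: 100 · 18 · 2162 · 60 · 5256 = 1227254976000.

1227254976000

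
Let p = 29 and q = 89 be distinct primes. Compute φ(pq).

2464

φ(pq) = (p−1)(q−1) = 28 · 88 = 2464.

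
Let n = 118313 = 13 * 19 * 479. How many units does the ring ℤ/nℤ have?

103248

φ(118313) = 118313 · (1 − 1/13) · (1 − 1/19) · (1 − 1/479)
       = 118313 · 103248/118313 = 103248.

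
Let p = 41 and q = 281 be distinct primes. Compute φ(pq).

φ(41) = 41 − 1 = 40.
φ(281) = 281 − 1 = 280.
Multiply: 40 · 280 = 11200.

11200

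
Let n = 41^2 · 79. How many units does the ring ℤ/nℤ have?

127920

φ(41^2) = 41^1·(41−1) = 41·40 = 1640.
φ(79) = 79 − 1 = 78.
Since φ is multiplicative, φ(132799) = 1640 · 78 = 127920.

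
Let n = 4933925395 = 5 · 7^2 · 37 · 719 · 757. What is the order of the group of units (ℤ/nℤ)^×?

3282902784

φ(4933925395) = 4933925395 · (1 − 1/5) · (1 − 1/7) · (1 − 1/37) · (1 − 1/719) · (1 − 1/757)
       = 4933925395 · 468986112/704846485 = 3282902784.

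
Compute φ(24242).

10560

First factor: 24242 = 2 × 17 × 23 × 31.
φ(24242) = 24242 · (1 − 1/2) · (1 − 1/17) · (1 − 1/23) · (1 − 1/31)
       = 24242 · 10560/24242 = 10560.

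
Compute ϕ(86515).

86515 = 5 × 11^3 × 13.
φ(86515) = 86515 · (1 − 1/5) · (1 − 1/11) · (1 − 1/13)
       = 86515 · 480/715 = 58080.

58080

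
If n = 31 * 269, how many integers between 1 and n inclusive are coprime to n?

8040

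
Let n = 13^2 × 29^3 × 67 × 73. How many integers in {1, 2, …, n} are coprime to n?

φ(13^2) = 13^2 − 13^1 = 169 − 13 = 156.
φ(29^3) = 29^2·(29−1) = 841·28 = 23548.
φ(67) = 67 − 1 = 66.
φ(73) = 73 − 1 = 72.
Since φ is multiplicative, φ(20159435231) = 156 · 23548 · 66 · 72 = 17456414976.

17456414976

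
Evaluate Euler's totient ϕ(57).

36

Prime factorization: 57 = 3 · 19.
φ(3) = 3 − 1 = 2.
φ(19) = 19 − 1 = 18.
Since φ is multiplicative, φ(57) = 2 · 18 = 36.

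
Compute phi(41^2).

φ(1681) = 1681 · (1 − 1/41)
       = 1681 · 40/41 = 1640.

1640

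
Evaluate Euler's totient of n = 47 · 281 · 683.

8784160

φ(9020381) = 9020381 · (1 − 1/47) · (1 − 1/281) · (1 − 1/683)
       = 9020381 · 8784160/9020381 = 8784160.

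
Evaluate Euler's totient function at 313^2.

97656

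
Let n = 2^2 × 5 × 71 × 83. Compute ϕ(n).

φ(117860) = 117860 · (1 − 1/2) · (1 − 1/5) · (1 − 1/71) · (1 − 1/83)
       = 117860 · 22960/58930 = 45920.

45920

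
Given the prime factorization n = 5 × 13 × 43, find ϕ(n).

2016

φ(5) = 5 − 1 = 4.
φ(13) = 13 − 1 = 12.
φ(43) = 43 − 1 = 42.
φ(2795) = 4 × 12 × 42 = 2016.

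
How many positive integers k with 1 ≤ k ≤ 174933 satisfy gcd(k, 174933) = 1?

First factor: 174933 = 3^3 · 11 · 19 · 31.
φ(174933) = 174933 · (1 − 1/3) · (1 − 1/11) · (1 − 1/19) · (1 − 1/31)
       = 174933 · 10800/19437 = 97200.

97200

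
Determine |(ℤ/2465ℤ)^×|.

1792

First factor: 2465 = 5 · 17 · 29.
φ(2465) = 2465 · (1 − 1/5) · (1 − 1/17) · (1 − 1/29)
       = 2465 · 1792/2465 = 1792.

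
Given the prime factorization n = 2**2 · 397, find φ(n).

φ(1588) = 1588 · (1 − 1/2) · (1 − 1/397)
       = 1588 · 396/794 = 792.

792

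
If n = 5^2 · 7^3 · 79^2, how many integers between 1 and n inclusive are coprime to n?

φ(5^2) = 5^2 − 5^1 = 25 − 5 = 20.
φ(7^3) = 7^3 − 7^2 = 343 − 49 = 294.
φ(79^2) = 79^1·(79−1) = 79·78 = 6162.
φ(53516575) = 20 × 294 × 6162 = 36232560.

36232560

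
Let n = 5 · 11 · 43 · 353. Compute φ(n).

φ(5) = 5 − 1 = 4.
φ(11) = 11 − 1 = 10.
φ(43) = 43 − 1 = 42.
φ(353) = 353 − 1 = 352.
Multiply: 4 · 10 · 42 · 352 = 591360.

591360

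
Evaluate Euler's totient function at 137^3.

φ(2571353) = 2571353 · (1 − 1/137)
       = 2571353 · 136/137 = 2552584.

2552584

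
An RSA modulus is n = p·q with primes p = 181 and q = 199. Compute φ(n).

For distinct primes, φ(pq) = (p−1)(q−1) = 180 × 198 = 35640.

35640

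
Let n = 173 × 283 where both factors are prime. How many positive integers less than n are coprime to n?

48504

φ(173) = 173 − 1 = 172.
φ(283) = 283 − 1 = 282.
Multiply: 172 · 282 = 48504.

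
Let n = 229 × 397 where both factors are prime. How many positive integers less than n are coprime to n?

For distinct primes, φ(pq) = (p−1)(q−1) = 228 × 396 = 90288.

90288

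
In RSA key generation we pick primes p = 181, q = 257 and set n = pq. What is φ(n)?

φ(181) = 181 − 1 = 180.
φ(257) = 257 − 1 = 256.
Multiply: 180 · 256 = 46080.

46080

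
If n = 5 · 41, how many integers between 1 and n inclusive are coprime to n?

φ(5) = 5 − 1 = 4.
φ(41) = 41 − 1 = 40.
Since φ is multiplicative, φ(205) = 4 · 40 = 160.

160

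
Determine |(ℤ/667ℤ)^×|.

667 = 23 · 29.
φ(667) = 667 · (1 − 1/23) · (1 − 1/29)
       = 667 · 616/667 = 616.

616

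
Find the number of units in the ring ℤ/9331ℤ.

7560

First factor: 9331 = 7 · 31 · 43.
φ(7) = 7 − 1 = 6.
φ(31) = 31 − 1 = 30.
φ(43) = 43 − 1 = 42.
Multiply: 6 · 30 · 42 = 7560.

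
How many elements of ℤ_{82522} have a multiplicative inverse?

36300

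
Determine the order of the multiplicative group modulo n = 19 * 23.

φ(19) = 19 − 1 = 18.
φ(23) = 23 − 1 = 22.
φ(437) = 18 × 22 = 396.

396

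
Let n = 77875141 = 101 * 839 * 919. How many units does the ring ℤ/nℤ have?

φ(77875141) = 77875141 · (1 − 1/101) · (1 − 1/839) · (1 − 1/919)
       = 77875141 · 76928400/77875141 = 76928400.

76928400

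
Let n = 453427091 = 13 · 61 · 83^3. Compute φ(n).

φ(453427091) = 453427091 · (1 − 1/13) · (1 − 1/61) · (1 − 1/83)
       = 453427091 · 59040/65819 = 406726560.

406726560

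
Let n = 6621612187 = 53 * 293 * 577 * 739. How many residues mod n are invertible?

6454536192

φ(6621612187) = 6621612187 · (1 − 1/53) · (1 − 1/293) · (1 − 1/577) · (1 − 1/739)
       = 6621612187 · 6454536192/6621612187 = 6454536192.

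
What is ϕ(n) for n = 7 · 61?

360

φ(7) = 7 − 1 = 6.
φ(61) = 61 − 1 = 60.
φ(427) = 6 × 60 = 360.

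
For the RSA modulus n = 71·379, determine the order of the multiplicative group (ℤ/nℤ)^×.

26460

φ(pq) = (p−1)(q−1) = 70 · 378 = 26460.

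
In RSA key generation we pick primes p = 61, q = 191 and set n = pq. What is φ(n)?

11400

φ(n) = (p − 1)(q − 1) = (61−1)(191−1) = 60·190 = 11400.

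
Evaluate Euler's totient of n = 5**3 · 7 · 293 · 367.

64123200

φ(94089625) = 94089625 · (1 − 1/5) · (1 − 1/7) · (1 − 1/293) · (1 − 1/367)
       = 94089625 · 2564928/3763585 = 64123200.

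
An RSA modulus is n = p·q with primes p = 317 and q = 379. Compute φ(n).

φ(317) = 317 − 1 = 316.
φ(379) = 379 − 1 = 378.
φ(120143) = 316 × 378 = 119448.

119448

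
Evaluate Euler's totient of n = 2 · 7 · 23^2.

φ(7406) = 7406 · (1 − 1/2) · (1 − 1/7) · (1 − 1/23)
       = 7406 · 132/322 = 3036.

3036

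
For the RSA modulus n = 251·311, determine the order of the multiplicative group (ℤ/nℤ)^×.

φ(78061) = 78061 · (1 − 1/251) · (1 − 1/311)
       = 78061 · 77500/78061 = 77500.

77500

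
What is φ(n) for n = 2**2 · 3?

φ(2^2) = 2^2 − 2^1 = 4 − 2 = 2.
φ(3) = 3 − 1 = 2.
φ(12) = 2 × 2 = 4.

4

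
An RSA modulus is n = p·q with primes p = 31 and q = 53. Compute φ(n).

1560

φ(n) = (p − 1)(q − 1) = (31−1)(53−1) = 30·52 = 1560.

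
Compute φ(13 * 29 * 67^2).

φ(13) = 13 − 1 = 12.
φ(29) = 29 − 1 = 28.
φ(67^2) = 67^2 − 67^1 = 4489 − 67 = 4422.
Multiply: 12 · 28 · 4422 = 1485792.

1485792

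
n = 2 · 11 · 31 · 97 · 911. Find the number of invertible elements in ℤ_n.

26208000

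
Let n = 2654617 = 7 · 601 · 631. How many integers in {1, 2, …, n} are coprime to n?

φ(7) = 7 − 1 = 6.
φ(601) = 601 − 1 = 600.
φ(631) = 631 − 1 = 630.
Multiply: 6 · 600 · 630 = 2268000.

2268000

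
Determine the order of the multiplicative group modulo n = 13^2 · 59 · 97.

868608

φ(13^2) = 13^2 − 13^1 = 169 − 13 = 156.
φ(59) = 59 − 1 = 58.
φ(97) = 97 − 1 = 96.
Since φ is multiplicative, φ(967187) = 156 · 58 · 96 = 868608.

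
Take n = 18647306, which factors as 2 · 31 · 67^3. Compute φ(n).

φ(18647306) = 18647306 · (1 − 1/2) · (1 − 1/31) · (1 − 1/67)
       = 18647306 · 1980/4154 = 8888220.

8888220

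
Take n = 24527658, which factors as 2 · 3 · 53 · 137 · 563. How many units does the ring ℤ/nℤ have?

φ(24527658) = 24527658 · (1 − 1/2) · (1 − 1/3) · (1 − 1/53) · (1 − 1/137) · (1 − 1/563)
       = 24527658 · 7948928/24527658 = 7948928.

7948928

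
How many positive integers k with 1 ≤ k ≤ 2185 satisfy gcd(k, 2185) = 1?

1584

Factor 2185: 2185 = 5 · 19 · 23.
φ(2185) = 2185 · (1 − 1/5) · (1 − 1/19) · (1 − 1/23)
       = 2185 · 1584/2185 = 1584.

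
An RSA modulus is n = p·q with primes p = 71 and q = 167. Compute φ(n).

For distinct primes, φ(pq) = (p−1)(q−1) = 70 × 166 = 11620.

11620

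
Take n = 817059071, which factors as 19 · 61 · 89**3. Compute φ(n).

752811840

φ(817059071) = 817059071 · (1 − 1/19) · (1 − 1/61) · (1 − 1/89)
       = 817059071 · 95040/103151 = 752811840.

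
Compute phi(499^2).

φ(249001) = 249001 · (1 − 1/499)
       = 249001 · 498/499 = 248502.

248502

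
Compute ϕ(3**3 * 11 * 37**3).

8871120

φ(15043941) = 15043941 · (1 − 1/3) · (1 − 1/11) · (1 − 1/37)
       = 15043941 · 720/1221 = 8871120.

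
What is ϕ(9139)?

Factor 9139: 9139 = 13 · 19 · 37.
φ(9139) = 9139 · (1 − 1/13) · (1 − 1/19) · (1 − 1/37)
       = 9139 · 7776/9139 = 7776.

7776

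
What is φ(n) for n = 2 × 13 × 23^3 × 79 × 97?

φ(2) = 2 − 1 = 1.
φ(13) = 13 − 1 = 12.
φ(23^3) = 23^2·(23−1) = 529·22 = 11638.
φ(79) = 79 − 1 = 78.
φ(97) = 97 − 1 = 96.
Since φ is multiplicative, φ(2424128746) = 1 · 12 · 11638 · 78 · 96 = 1045744128.

1045744128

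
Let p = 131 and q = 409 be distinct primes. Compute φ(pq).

53040

φ(131) = 131 − 1 = 130.
φ(409) = 409 − 1 = 408.
Since φ is multiplicative, φ(53579) = 130 · 408 = 53040.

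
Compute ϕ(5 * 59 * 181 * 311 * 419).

5411260800

φ(6957849055) = 6957849055 · (1 − 1/5) · (1 − 1/59) · (1 − 1/181) · (1 − 1/311) · (1 − 1/419)
       = 6957849055 · 5411260800/6957849055 = 5411260800.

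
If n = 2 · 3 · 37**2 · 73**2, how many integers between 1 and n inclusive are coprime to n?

φ(2) = 2 − 1 = 1.
φ(3) = 3 − 1 = 2.
φ(37^2) = 37^1·(37−1) = 37·36 = 1332.
φ(73^2) = 73^1·(73−1) = 73·72 = 5256.
φ(43772406) = 1 × 2 × 1332 × 5256 = 14001984.

14001984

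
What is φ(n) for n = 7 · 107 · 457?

φ(7) = 7 − 1 = 6.
φ(107) = 107 − 1 = 106.
φ(457) = 457 − 1 = 456.
Multiply: 6 · 106 · 456 = 290016.

290016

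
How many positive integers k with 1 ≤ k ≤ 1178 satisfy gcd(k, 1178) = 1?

Prime factorization: 1178 = 2 × 19 × 31.
φ(1178) = 1178 · (1 − 1/2) · (1 − 1/19) · (1 − 1/31)
       = 1178 · 540/1178 = 540.

540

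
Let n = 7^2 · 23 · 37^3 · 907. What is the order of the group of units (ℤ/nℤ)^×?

41257804896

φ(7^2) = 7^1·(7−1) = 7·6 = 42.
φ(23) = 23 − 1 = 22.
φ(37^3) = 37^3 − 37^2 = 50653 − 1369 = 49284.
φ(907) = 907 − 1 = 906.
φ(51776939417) = 42 × 22 × 49284 × 906 = 41257804896.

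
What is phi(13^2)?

φ(13^2) = 13^1·(13−1) = 13·12 = 156.

156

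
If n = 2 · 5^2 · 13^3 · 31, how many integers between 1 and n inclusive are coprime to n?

φ(2) = 2 − 1 = 1.
φ(5^2) = 5^2 − 5^1 = 25 − 5 = 20.
φ(13^3) = 13^3 − 13^2 = 2197 − 169 = 2028.
φ(31) = 31 − 1 = 30.
Since φ is multiplicative, φ(3405350) = 1 · 20 · 2028 · 30 = 1216800.

1216800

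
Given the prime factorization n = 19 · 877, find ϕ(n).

15768

φ(19) = 19 − 1 = 18.
φ(877) = 877 − 1 = 876.
Since φ is multiplicative, φ(16663) = 18 · 876 = 15768.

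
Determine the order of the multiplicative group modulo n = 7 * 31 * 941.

169200

φ(7) = 7 − 1 = 6.
φ(31) = 31 − 1 = 30.
φ(941) = 941 − 1 = 940.
φ(204197) = 6 × 30 × 940 = 169200.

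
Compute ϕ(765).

384

Factor 765: 765 = 3**2 * 5 * 17.
φ(3^2) = 3^2 − 3^1 = 9 − 3 = 6.
φ(5) = 5 − 1 = 4.
φ(17) = 17 − 1 = 16.
Since φ is multiplicative, φ(765) = 6 · 4 · 16 = 384.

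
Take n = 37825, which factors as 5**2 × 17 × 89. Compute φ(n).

28160

φ(5^2) = 5^2 − 5^1 = 25 − 5 = 20.
φ(17) = 17 − 1 = 16.
φ(89) = 89 − 1 = 88.
φ(37825) = 20 × 16 × 88 = 28160.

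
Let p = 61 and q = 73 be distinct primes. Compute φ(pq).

4320

φ(4453) = 4453 · (1 − 1/61) · (1 − 1/73)
       = 4453 · 4320/4453 = 4320.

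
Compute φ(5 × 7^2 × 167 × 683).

φ(5) = 5 − 1 = 4.
φ(7^2) = 7^1·(7−1) = 7·6 = 42.
φ(167) = 167 − 1 = 166.
φ(683) = 683 − 1 = 682.
Multiply: 4 · 42 · 166 · 682 = 19019616.

19019616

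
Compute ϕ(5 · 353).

1408

φ(5) = 5 − 1 = 4.
φ(353) = 353 − 1 = 352.
Multiply: 4 · 352 = 1408.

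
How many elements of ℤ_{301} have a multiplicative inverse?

Prime factorization: 301 = 7 × 43.
φ(301) = 301 · (1 − 1/7) · (1 − 1/43)
       = 301 · 252/301 = 252.

252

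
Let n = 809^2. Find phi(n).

φ(809^2) = 809^2 − 809^1 = 654481 − 809 = 653672.

653672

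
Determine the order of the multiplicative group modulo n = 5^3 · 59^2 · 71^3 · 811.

φ(126301915362625) = 126301915362625 · (1 − 1/5) · (1 − 1/59) · (1 − 1/71) · (1 − 1/811)
       = 126301915362625 · 13154400/16986395 = 97809212340000.

97809212340000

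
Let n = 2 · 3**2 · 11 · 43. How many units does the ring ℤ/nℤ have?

2520

φ(8514) = 8514 · (1 − 1/2) · (1 − 1/3) · (1 − 1/11) · (1 − 1/43)
       = 8514 · 840/2838 = 2520.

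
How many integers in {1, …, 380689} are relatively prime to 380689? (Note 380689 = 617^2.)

380072

φ(380689) = 380689 · (1 − 1/617)
       = 380689 · 616/617 = 380072.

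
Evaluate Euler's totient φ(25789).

First factor: 25789 = 17 · 37 · 41.
φ(17) = 17 − 1 = 16.
φ(37) = 37 − 1 = 36.
φ(41) = 41 − 1 = 40.
Multiply: 16 · 36 · 40 = 23040.

23040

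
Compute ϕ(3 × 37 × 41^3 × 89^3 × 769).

2591696287825920

φ(3) = 3 − 1 = 2.
φ(37) = 37 − 1 = 36.
φ(41^3) = 41^2·(41−1) = 1681·40 = 67240.
φ(89^3) = 89^2·(89−1) = 7921·88 = 697048.
φ(769) = 769 − 1 = 768.
Multiply: 2 · 36 · 67240 · 697048 · 768 = 2591696287825920.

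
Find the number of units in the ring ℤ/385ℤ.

240

385 = 5 * 7 * 11.
φ(385) = 385 · (1 − 1/5) · (1 − 1/7) · (1 − 1/11)
       = 385 · 240/385 = 240.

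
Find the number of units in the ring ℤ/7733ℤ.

Prime factorization: 7733 = 11 · 19 · 37.
φ(11) = 11 − 1 = 10.
φ(19) = 19 − 1 = 18.
φ(37) = 37 − 1 = 36.
φ(7733) = 10 × 18 × 36 = 6480.

6480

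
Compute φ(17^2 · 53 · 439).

6195072

φ(17^2) = 17^2 − 17^1 = 289 − 17 = 272.
φ(53) = 53 − 1 = 52.
φ(439) = 439 − 1 = 438.
Since φ is multiplicative, φ(6724163) = 272 · 52 · 438 = 6195072.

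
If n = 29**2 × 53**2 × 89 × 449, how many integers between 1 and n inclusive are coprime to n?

φ(94402627609) = 94402627609 · (1 − 1/29) · (1 − 1/53) · (1 − 1/89) · (1 − 1/449)
       = 94402627609 · 57401344/61420057 = 88225865728.

88225865728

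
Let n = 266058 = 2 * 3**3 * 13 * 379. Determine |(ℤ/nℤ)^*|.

φ(2) = 2 − 1 = 1.
φ(3^3) = 3^3 − 3^2 = 27 − 9 = 18.
φ(13) = 13 − 1 = 12.
φ(379) = 379 − 1 = 378.
φ(266058) = 1 × 18 × 12 × 378 = 81648.

81648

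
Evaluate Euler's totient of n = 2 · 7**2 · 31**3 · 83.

99290520

φ(242319994) = 242319994 · (1 − 1/2) · (1 − 1/7) · (1 − 1/31) · (1 − 1/83)
       = 242319994 · 14760/36022 = 99290520.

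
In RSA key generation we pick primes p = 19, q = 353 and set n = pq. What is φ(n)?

φ(pq) = (p−1)(q−1) = 18 · 352 = 6336.

6336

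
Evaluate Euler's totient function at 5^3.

100

φ(5^3) = 5^2·(5−1) = 25·4 = 100.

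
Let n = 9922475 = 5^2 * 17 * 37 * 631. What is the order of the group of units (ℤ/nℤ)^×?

7257600

φ(9922475) = 9922475 · (1 − 1/5) · (1 − 1/17) · (1 − 1/37) · (1 − 1/631)
       = 9922475 · 1451520/1984495 = 7257600.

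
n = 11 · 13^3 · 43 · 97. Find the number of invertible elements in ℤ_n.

81768960

φ(11) = 11 − 1 = 10.
φ(13^3) = 13^2·(13−1) = 169·12 = 2028.
φ(43) = 43 − 1 = 42.
φ(97) = 97 − 1 = 96.
φ(100800557) = 10 × 2028 × 42 × 96 = 81768960.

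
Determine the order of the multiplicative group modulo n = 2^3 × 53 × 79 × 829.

13433472

φ(2^3) = 2^3 − 2^2 = 8 − 4 = 4.
φ(53) = 53 − 1 = 52.
φ(79) = 79 − 1 = 78.
φ(829) = 829 − 1 = 828.
φ(27768184) = 4 × 52 × 78 × 828 = 13433472.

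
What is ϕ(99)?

99 = 3**2 * 11.
φ(3^2) = 3^1·(3−1) = 3·2 = 6.
φ(11) = 11 − 1 = 10.
φ(99) = 6 × 10 = 60.

60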